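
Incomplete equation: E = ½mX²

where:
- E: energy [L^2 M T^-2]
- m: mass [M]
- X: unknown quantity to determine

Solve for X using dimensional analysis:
X = v (velocity), dimensions [L T^-1]

E has dimensions [L^2 M T^-2]; the rest of the RHS (½m) has dimensions [M].
So X² must have dimensions [L^2 T^-2], i.e. X has dimensions [L T^-1] — X = v (velocity).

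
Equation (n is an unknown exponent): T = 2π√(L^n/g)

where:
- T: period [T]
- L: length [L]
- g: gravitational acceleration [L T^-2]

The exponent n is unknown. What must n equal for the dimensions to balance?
n = 1

T has dimensions [T]; L has dimensions [L].
With n = 1: 2π√(L^1/g) has dimensions [T], matching the LHS ✓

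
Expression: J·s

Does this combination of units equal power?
No

The expression J·s has dimensions [L^2 M T^-1], but power has dimensions [L^2 M T^-3].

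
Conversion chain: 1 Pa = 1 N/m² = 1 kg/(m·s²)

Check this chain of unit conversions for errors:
The chain is correct (no errors).

Correct: Pascal is Newton per square meter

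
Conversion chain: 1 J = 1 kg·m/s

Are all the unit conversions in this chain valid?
The chain is incorrect (it contains an error).

Incorrect: Joule is kg·m²/s², not kg·m/s (that is momentum)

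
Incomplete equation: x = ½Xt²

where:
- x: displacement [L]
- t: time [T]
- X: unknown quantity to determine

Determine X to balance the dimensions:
X = a (acceleration), dimensions [L T^-2]

x has dimensions [L]; the rest of the RHS (½ t²) has dimensions [T^2].
So X must have dimensions [L T^-2] — X = a (acceleration).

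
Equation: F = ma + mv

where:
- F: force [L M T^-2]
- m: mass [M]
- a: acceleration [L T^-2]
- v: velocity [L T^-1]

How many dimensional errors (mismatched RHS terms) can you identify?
1

LHS F: [L M T^-2]
- ma: [L M T^-2] ✓
- mv: [L M T^-1] ✗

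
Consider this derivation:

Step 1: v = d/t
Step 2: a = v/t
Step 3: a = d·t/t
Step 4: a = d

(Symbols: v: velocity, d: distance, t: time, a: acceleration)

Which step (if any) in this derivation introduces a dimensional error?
Step 3

Step 1: v = d/t → LHS [L T^-1], RHS [L T^-1] ✓
Step 2: a = v/t → LHS [L T^-2], RHS [L T^-2] ✓
Step 3: a = d·t/t → LHS [L T^-2], RHS [L] ✗

The first dimensional inconsistency appears in step 3: a = d·t/t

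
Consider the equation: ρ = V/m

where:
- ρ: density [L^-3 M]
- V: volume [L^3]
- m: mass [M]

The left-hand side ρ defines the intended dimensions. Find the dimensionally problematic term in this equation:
The right-hand side term V/m

ρ has dimensions [L^-3 M], but V/m has dimensions [L^3 M^-1], so the term V/m is dimensionally wrong for ρ.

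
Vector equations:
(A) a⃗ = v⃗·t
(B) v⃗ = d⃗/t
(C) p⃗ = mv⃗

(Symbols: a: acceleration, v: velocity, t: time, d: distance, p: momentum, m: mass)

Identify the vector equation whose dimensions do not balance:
(A) a⃗ = v⃗·t

(A) a⃗ = v⃗·t: LHS [L T^-2], RHS [L] ✗ — acceleration is velocity per time; should be v⃗/t
(B) v⃗ = d⃗/t: LHS [L T^-1], RHS [L T^-1] ✓ — displacement (vector) divided by time (scalar)
(C) p⃗ = mv⃗: LHS [L M T^-1], RHS [L M T^-1] ✓ — mass (scalar) times velocity (vector)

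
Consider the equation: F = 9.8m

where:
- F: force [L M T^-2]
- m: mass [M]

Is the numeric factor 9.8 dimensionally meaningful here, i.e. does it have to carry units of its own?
Yes

F has dimensions [L M T^-2], while m alone has dimensions [M]. For the equation to balance, the factor 9.8 must carry dimensions [L T^-2] — it is a dimensional constant (a numerical value of a physical quantity with its units suppressed), not a pure number.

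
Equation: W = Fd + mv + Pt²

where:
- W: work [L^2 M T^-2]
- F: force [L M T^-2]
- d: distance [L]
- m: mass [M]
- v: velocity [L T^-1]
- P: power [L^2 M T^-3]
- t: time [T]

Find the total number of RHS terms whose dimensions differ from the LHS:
2

LHS W: [L^2 M T^-2]
- Fd: [L^2 M T^-2] ✓
- mv: [L M T^-1] ✗
- Pt²: [L^2 M T^-1] ✗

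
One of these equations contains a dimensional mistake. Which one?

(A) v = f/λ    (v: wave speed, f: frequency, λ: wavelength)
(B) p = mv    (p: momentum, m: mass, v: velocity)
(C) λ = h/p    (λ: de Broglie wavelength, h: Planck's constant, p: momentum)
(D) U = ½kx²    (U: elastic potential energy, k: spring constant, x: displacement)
(A) v = f/λ

The equation (A) v = f/λ is dimensionally incorrect.

LHS (v): [L T^-1]
RHS (f/λ): [L^-1 T^-1] ✗

The dimensions do not match. The other three equations balance.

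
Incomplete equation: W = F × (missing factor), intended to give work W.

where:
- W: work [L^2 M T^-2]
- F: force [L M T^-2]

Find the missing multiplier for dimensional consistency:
d (distance), dimensions [L]

W has dimensions [L^2 M T^-2] and F has dimensions [L M T^-2].
The missing factor must have dimensions [L^2 M T^-2] / [L M T^-2] = [L], i.e. distance (d).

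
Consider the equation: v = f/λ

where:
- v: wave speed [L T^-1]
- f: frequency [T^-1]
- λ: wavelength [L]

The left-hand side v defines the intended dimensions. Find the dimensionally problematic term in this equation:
The right-hand side term f/λ

v has dimensions [L T^-1], but f/λ has dimensions [L^-1 T^-1], so the term f/λ is dimensionally wrong for v.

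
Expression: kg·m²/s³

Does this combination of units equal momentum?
No

The expression kg·m²/s³ has dimensions [L^2 M T^-3], but momentum has dimensions [L M T^-1].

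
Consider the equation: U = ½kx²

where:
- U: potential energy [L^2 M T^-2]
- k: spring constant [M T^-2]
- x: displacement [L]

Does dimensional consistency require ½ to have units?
No

U has dimensions [L^2 M T^-2] and kx² already has dimensions [L^2 M T^-2], so the equation balances without ½ contributing any dimensions. ½ is a pure (dimensionless) number; changing or removing it would not affect dimensional consistency.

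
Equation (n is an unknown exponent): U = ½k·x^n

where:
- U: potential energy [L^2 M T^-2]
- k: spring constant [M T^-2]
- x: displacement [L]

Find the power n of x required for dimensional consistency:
n = 2

U has dimensions [L^2 M T^-2]; x has dimensions [L].
The rest of the RHS has dimensions [M T^-2], so x^n must supply [L^2].
With n = 2: ½k·x^2 has dimensions [L^2 M T^-2], matching the LHS ✓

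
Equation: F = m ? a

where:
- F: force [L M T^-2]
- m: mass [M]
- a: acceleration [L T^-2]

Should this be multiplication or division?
multiplication (×): F = m × a

F [L M T^-2]; m [M]; a [L T^-2].
m × a → [L M T^-2] ✓
m ÷ a → [L^-1 M T^2] ✗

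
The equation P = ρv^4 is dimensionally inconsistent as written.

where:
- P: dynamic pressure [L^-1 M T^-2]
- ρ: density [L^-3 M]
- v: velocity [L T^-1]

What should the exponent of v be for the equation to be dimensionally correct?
The exponent of v should be 2: P = ρv^2

The LHS P has dimensions [L^-1 M T^-2]; v has dimensions [L T^-1].
As written, the RHS ρv^4 (exponent 4 on v) has dimensions [L M T^-4], which does not match.
With exponent 2, the RHS ρv^2 has dimensions [L^-1 M T^-2], matching the LHS.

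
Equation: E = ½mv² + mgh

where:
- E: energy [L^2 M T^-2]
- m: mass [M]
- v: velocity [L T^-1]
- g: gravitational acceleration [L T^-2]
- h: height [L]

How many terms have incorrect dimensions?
0

LHS E: [L^2 M T^-2]
- ½mv²: [L^2 M T^-2] ✓
- mgh: [L^2 M T^-2] ✓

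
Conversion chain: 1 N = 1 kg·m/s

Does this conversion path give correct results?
The chain is incorrect (it contains an error).

Incorrect: Newton is kg·m/s², not kg·m/s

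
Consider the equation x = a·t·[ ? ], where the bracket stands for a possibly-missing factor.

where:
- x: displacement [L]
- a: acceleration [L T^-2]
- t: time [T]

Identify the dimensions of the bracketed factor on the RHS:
[T] — time (e.g. t)

x has dimensions [L]; a·t has dimensions [L T^-1].
The bracketed factor must supply [L] / [L T^-1] = [T].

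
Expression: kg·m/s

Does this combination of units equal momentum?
Yes

The expression kg·m/s has dimensions [L M T^-1], which is exactly momentum [L M T^-1].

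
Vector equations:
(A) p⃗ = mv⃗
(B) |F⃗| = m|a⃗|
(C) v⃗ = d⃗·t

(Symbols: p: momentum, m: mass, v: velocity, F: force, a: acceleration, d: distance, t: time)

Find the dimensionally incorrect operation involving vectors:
(C) v⃗ = d⃗·t

(A) p⃗ = mv⃗: LHS [L M T^-1], RHS [L M T^-1] ✓ — mass (scalar) times velocity (vector)
(B) |F⃗| = m|a⃗|: LHS [L M T^-2], RHS [L M T^-2] ✓ — magnitudes of vectors are scalars
(C) v⃗ = d⃗·t: LHS [L T^-1], RHS [L T] ✗ — velocity is displacement per time; should be d⃗/t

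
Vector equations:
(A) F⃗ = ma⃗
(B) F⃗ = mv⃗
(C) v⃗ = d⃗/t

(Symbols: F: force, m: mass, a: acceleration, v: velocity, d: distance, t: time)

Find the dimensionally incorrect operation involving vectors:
(B) F⃗ = mv⃗

(A) F⃗ = ma⃗: LHS [L M T^-2], RHS [L M T^-2] ✓ — Force and acceleration are vectors, mass is a scalar
(B) F⃗ = mv⃗: LHS [L M T^-2], RHS [L M T^-1] ✗ — mass times velocity is momentum, not force; should be ma⃗
(C) v⃗ = d⃗/t: LHS [L T^-1], RHS [L T^-1] ✓ — displacement (vector) divided by time (scalar)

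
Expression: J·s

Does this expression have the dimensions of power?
No

The expression J·s has dimensions [L^2 M T^-1], but power has dimensions [L^2 M T^-3].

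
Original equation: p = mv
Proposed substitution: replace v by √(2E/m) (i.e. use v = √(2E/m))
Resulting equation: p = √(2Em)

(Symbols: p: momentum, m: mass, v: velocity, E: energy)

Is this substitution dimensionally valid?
Yes

[v] = [L T^-1] and [√(2E/m)] = [L T^-1]. These match, so the substitution replaces a quantity by one of the same dimensions and the result p = √(2Em) has LHS [L M T^-1] vs RHS [L M T^-1] — still consistent.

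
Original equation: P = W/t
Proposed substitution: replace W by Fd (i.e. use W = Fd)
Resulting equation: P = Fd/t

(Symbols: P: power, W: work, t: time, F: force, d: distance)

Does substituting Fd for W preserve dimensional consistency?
Yes

[W] = [L^2 M T^-2] and [Fd] = [L^2 M T^-2]. These match, so the substitution replaces a quantity by one of the same dimensions and the result P = Fd/t has LHS [L^2 M T^-3] vs RHS [L^2 M T^-3] — still consistent.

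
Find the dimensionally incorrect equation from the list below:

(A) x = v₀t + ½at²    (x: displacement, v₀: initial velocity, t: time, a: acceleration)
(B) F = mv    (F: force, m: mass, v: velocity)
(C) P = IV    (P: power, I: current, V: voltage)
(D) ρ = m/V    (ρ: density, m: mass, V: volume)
(B) F = mv

The equation (B) F = mv is dimensionally incorrect.

LHS (F): [L M T^-2]
RHS (mv): [L M T^-1] ✗

The dimensions do not match. The other three equations balance.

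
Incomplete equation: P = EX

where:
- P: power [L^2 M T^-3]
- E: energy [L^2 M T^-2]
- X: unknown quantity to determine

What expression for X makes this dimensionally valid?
X = f (inverse time / frequency (1/t)), dimensions [T^-1]

P has dimensions [L^2 M T^-3]; the rest of the RHS (E) has dimensions [L^2 M T^-2].
So X must have dimensions [T^-1] — X = f (inverse time / frequency (1/t)).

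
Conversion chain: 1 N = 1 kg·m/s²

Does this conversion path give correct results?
The chain is correct (no errors).

Correct: Newton is defined as kg·m/s²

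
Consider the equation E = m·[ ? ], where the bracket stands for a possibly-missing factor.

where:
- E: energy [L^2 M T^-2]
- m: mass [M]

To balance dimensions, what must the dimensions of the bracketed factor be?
[L^2 T^-2] — velocity squared (e.g. v²)

E has dimensions [L^2 M T^-2]; m has dimensions [M].
The bracketed factor must supply [L^2 M T^-2] / [M] = [L^2 T^-2].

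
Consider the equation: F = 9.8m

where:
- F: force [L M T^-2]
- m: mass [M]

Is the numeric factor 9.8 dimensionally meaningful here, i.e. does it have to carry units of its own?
Yes

F has dimensions [L M T^-2], while m alone has dimensions [M]. For the equation to balance, the factor 9.8 must carry dimensions [L T^-2] — it is a dimensional constant (a numerical value of a physical quantity with its units suppressed), not a pure number.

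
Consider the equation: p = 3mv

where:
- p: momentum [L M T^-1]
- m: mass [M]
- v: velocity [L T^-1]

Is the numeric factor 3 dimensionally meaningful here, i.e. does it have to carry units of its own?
No

p has dimensions [L M T^-1] and mv already has dimensions [L M T^-1], so the equation balances without 3 contributing any dimensions. 3 is a pure (dimensionless) number; changing or removing it would not affect dimensional consistency.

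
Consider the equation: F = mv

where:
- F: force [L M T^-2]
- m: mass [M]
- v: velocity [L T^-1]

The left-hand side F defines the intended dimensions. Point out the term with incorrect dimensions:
The right-hand side term mv

F has dimensions [L M T^-2], but mv has dimensions [L M T^-1], so the term mv is dimensionally wrong for F.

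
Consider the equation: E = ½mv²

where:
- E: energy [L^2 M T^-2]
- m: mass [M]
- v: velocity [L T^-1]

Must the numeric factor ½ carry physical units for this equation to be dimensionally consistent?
No

E has dimensions [L^2 M T^-2] and mv² already has dimensions [L^2 M T^-2], so the equation balances without ½ contributing any dimensions. ½ is a pure (dimensionless) number; changing or removing it would not affect dimensional consistency.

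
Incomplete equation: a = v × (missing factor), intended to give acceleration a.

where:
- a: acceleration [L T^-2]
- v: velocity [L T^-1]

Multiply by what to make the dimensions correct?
1/t (inverse time), dimensions [T^-1]

a has dimensions [L T^-2] and v has dimensions [L T^-1].
The missing factor must have dimensions [L T^-2] / [L T^-1] = [T^-1], i.e. inverse time (1/t).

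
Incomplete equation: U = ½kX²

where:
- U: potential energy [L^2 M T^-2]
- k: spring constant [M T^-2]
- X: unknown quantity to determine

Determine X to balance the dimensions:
X = x (displacement), dimensions [L]

U has dimensions [L^2 M T^-2]; the rest of the RHS (½k) has dimensions [M T^-2].
So X² must have dimensions [L^2], i.e. X has dimensions [L] — X = x (displacement).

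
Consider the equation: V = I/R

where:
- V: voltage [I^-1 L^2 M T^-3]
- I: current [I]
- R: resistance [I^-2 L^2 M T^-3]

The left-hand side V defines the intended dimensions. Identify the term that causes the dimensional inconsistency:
The right-hand side term I/R

V has dimensions [I^-1 L^2 M T^-3], but I/R has dimensions [I^3 L^-2 M^-1 T^3], so the term I/R is dimensionally wrong for V.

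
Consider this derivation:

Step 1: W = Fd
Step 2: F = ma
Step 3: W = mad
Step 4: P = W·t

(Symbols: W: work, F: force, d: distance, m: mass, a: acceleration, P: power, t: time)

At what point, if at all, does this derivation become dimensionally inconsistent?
Step 4

Step 1: W = Fd → LHS [L^2 M T^-2], RHS [L^2 M T^-2] ✓
Step 2: F = ma → LHS [L M T^-2], RHS [L M T^-2] ✓
Step 3: W = mad → LHS [L^2 M T^-2], RHS [L^2 M T^-2] ✓
Step 4: P = W·t → LHS [L^2 M T^-3], RHS [L^2 M T^-1] ✗

The first dimensional inconsistency appears in step 4: P = W·t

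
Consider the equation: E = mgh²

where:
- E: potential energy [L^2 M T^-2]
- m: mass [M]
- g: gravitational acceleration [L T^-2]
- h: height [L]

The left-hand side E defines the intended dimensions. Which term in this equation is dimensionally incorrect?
The right-hand side term mgh²

E has dimensions [L^2 M T^-2], but mgh² has dimensions [L^3 M T^-2], so the term mgh² is dimensionally wrong for E.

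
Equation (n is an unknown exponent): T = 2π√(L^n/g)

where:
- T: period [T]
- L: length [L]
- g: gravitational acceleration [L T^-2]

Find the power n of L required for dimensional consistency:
n = 1

T has dimensions [T]; L has dimensions [L].
With n = 1: 2π√(L^1/g) has dimensions [T], matching the LHS ✓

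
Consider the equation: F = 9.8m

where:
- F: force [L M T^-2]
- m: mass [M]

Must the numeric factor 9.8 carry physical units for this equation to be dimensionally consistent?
Yes

F has dimensions [L M T^-2], while m alone has dimensions [M]. For the equation to balance, the factor 9.8 must carry dimensions [L T^-2] — it is a dimensional constant (a numerical value of a physical quantity with its units suppressed), not a pure number.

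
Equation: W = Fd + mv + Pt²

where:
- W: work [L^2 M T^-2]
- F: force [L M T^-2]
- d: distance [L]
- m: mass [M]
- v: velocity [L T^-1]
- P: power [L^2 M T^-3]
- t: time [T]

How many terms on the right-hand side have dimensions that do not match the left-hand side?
2

LHS W: [L^2 M T^-2]
- Fd: [L^2 M T^-2] ✓
- mv: [L M T^-1] ✗
- Pt²: [L^2 M T^-1] ✗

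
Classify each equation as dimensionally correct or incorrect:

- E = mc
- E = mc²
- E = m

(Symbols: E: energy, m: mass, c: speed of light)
Dimensionally correct: E = mc²
Dimensionally incorrect: E = mc, E = m
Ordered (correct first, then incorrect): E = mc², E = mc, E = m

- E = mc: LHS [L^2 M T^-2], RHS [L M T^-1] → incorrect ✗
- E = mc²: LHS [L^2 M T^-2], RHS [L^2 M T^-2] → correct ✓
- E = m: LHS [L^2 M T^-2], RHS [M] → incorrect ✗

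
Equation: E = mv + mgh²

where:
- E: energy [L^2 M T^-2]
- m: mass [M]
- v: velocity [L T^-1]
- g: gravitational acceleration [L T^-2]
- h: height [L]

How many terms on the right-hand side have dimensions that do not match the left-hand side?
2

LHS E: [L^2 M T^-2]
- mv: [L M T^-1] ✗
- mgh²: [L^3 M T^-2] ✗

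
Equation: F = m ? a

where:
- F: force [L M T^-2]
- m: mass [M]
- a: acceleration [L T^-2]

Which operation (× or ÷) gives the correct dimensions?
multiplication (×): F = m × a

F [L M T^-2]; m [M]; a [L T^-2].
m × a → [L M T^-2] ✓
m ÷ a → [L^-1 M T^2] ✗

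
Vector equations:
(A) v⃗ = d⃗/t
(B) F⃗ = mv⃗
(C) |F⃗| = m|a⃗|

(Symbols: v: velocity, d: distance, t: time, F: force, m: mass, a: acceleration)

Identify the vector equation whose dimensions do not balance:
(B) F⃗ = mv⃗

(A) v⃗ = d⃗/t: LHS [L T^-1], RHS [L T^-1] ✓ — displacement (vector) divided by time (scalar)
(B) F⃗ = mv⃗: LHS [L M T^-2], RHS [L M T^-1] ✗ — mass times velocity is momentum, not force; should be ma⃗
(C) |F⃗| = m|a⃗|: LHS [L M T^-2], RHS [L M T^-2] ✓ — magnitudes of vectors are scalars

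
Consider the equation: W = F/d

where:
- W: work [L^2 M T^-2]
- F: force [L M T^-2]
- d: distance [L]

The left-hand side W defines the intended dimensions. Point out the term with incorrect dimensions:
The right-hand side term F/d

W has dimensions [L^2 M T^-2], but F/d has dimensions [M T^-2], so the term F/d is dimensionally wrong for W.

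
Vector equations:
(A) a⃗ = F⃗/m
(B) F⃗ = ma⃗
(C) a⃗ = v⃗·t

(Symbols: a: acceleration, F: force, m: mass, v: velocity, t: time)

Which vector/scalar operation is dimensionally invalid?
(C) a⃗ = v⃗·t

(A) a⃗ = F⃗/m: LHS [L T^-2], RHS [L T^-2] ✓ — force (vector) divided by mass (scalar)
(B) F⃗ = ma⃗: LHS [L M T^-2], RHS [L M T^-2] ✓ — Force and acceleration are vectors, mass is a scalar
(C) a⃗ = v⃗·t: LHS [L T^-2], RHS [L] ✗ — acceleration is velocity per time; should be v⃗/t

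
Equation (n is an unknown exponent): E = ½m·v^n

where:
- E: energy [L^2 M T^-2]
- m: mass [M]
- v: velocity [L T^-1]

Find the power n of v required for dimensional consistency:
n = 2

E has dimensions [L^2 M T^-2]; v has dimensions [L T^-1].
The rest of the RHS has dimensions [M], so v^n must supply [L^2 T^-2].
With n = 2: ½m·v^2 has dimensions [L^2 M T^-2], matching the LHS ✓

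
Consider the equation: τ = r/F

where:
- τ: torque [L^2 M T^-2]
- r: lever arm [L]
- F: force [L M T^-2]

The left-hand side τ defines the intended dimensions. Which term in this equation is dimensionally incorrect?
The right-hand side term r/F

τ has dimensions [L^2 M T^-2], but r/F has dimensions [M^-1 T^2], so the term r/F is dimensionally wrong for τ.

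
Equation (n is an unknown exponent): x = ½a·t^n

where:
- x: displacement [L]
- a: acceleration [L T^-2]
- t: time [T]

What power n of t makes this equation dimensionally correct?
n = 2

x has dimensions [L]; t has dimensions [T].
The rest of the RHS has dimensions [L T^-2], so t^n must supply [T^2].
With n = 2: ½a·t^2 has dimensions [L], matching the LHS ✓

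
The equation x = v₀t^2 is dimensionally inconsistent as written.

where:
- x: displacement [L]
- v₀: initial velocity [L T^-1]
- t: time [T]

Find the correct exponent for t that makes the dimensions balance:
The exponent of t should be 1: x = v₀t

The LHS x has dimensions [L]; t has dimensions [T].
As written, the RHS v₀t^2 (exponent 2 on t) has dimensions [L T], which does not match.
With exponent 1, the RHS v₀t has dimensions [L], matching the LHS.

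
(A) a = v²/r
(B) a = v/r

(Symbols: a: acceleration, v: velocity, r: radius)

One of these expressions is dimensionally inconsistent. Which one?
(B)

(A) a = v²/r: LHS [L T^-2], RHS [L T^-2] ✓
(B) a = v/r: LHS [L T^-2], RHS [T^-1] ✗

Expression (B) a = v/r is dimensionally incorrect.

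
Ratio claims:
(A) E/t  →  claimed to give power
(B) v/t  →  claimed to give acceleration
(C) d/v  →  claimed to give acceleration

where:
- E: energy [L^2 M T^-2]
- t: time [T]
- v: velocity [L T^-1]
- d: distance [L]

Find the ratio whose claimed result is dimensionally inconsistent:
(C) d/v does not give acceleration

(A) E/t: [L^2 M T^-3] = power [L^2 M T^-3] ✓
(B) v/t: [L T^-2] = acceleration [L T^-2] ✓
(C) d/v: [T] ≠ acceleration [L T^-2] ✗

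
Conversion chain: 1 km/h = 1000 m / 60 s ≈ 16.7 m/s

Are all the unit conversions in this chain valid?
The chain is incorrect (it contains an error).

Incorrect: 1 h = 3600 s, not 60 s (1 km/h ≈ 0.278 m/s)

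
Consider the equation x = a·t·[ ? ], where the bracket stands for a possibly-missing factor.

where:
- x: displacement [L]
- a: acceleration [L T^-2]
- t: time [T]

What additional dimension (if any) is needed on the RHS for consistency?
[T] — time (e.g. t)

x has dimensions [L]; a·t has dimensions [L T^-1].
The bracketed factor must supply [L] / [L T^-1] = [T].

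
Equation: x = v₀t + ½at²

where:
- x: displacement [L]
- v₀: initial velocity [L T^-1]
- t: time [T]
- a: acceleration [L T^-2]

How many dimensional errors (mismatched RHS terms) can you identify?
0

LHS x: [L]
- v₀t: [L] ✓
- ½at²: [L] ✓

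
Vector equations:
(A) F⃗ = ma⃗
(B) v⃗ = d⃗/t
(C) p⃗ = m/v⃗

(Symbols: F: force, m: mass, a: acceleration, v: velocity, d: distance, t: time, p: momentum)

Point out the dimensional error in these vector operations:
(C) p⃗ = m/v⃗

(A) F⃗ = ma⃗: LHS [L M T^-2], RHS [L M T^-2] ✓ — Force and acceleration are vectors, mass is a scalar
(B) v⃗ = d⃗/t: LHS [L T^-1], RHS [L T^-1] ✓ — displacement (vector) divided by time (scalar)
(C) p⃗ = m/v⃗: LHS [L M T^-1], RHS [L^-1 M T] ✗ — momentum is mass times velocity; should be mv⃗ (and division by a vector is undefined)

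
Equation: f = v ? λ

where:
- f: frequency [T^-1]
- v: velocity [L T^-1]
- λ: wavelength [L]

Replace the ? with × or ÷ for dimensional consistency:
division (÷): f = v ÷ λ

f [T^-1]; v [L T^-1]; λ [L].
v × λ → [L^2 T^-1] ✗
v ÷ λ → [T^-1] ✓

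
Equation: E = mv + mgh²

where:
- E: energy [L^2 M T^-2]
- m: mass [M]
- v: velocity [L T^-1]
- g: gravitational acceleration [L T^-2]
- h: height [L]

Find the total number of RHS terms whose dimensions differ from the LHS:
2

LHS E: [L^2 M T^-2]
- mv: [L M T^-1] ✗
- mgh²: [L^3 M T^-2] ✗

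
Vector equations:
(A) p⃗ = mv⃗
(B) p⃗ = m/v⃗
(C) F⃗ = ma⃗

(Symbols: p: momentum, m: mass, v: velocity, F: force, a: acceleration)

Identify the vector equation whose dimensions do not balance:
(B) p⃗ = m/v⃗

(A) p⃗ = mv⃗: LHS [L M T^-1], RHS [L M T^-1] ✓ — mass (scalar) times velocity (vector)
(B) p⃗ = m/v⃗: LHS [L M T^-1], RHS [L^-1 M T] ✗ — momentum is mass times velocity; should be mv⃗ (and division by a vector is undefined)
(C) F⃗ = ma⃗: LHS [L M T^-2], RHS [L M T^-2] ✓ — Force and acceleration are vectors, mass is a scalar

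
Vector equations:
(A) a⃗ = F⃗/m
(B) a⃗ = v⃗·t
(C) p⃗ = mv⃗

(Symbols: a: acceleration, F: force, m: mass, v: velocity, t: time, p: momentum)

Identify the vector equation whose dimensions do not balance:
(B) a⃗ = v⃗·t

(A) a⃗ = F⃗/m: LHS [L T^-2], RHS [L T^-2] ✓ — force (vector) divided by mass (scalar)
(B) a⃗ = v⃗·t: LHS [L T^-2], RHS [L] ✗ — acceleration is velocity per time; should be v⃗/t
(C) p⃗ = mv⃗: LHS [L M T^-1], RHS [L M T^-1] ✓ — mass (scalar) times velocity (vector)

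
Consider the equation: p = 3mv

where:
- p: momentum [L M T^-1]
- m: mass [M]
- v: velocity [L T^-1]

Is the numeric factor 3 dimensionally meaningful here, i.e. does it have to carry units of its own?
No

p has dimensions [L M T^-1] and mv already has dimensions [L M T^-1], so the equation balances without 3 contributing any dimensions. 3 is a pure (dimensionless) number; changing or removing it would not affect dimensional consistency.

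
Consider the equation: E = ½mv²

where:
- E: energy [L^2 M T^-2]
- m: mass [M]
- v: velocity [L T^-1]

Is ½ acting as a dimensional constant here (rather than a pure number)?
No

E has dimensions [L^2 M T^-2] and mv² already has dimensions [L^2 M T^-2], so the equation balances without ½ contributing any dimensions. ½ is a pure (dimensionless) number; changing or removing it would not affect dimensional consistency.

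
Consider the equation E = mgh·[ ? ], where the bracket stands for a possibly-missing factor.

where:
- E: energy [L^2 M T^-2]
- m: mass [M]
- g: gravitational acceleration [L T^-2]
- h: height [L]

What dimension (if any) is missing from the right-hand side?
Nothing is missing — the bracketed factor must be dimensionless.

E has dimensions [L^2 M T^-2] and mgh already has dimensions [L^2 M T^-2], so E = mgh is dimensionally complete.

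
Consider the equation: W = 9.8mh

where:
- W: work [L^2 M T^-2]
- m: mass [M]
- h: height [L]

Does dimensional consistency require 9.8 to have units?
Yes

W has dimensions [L^2 M T^-2], while mh alone has dimensions [L M]. For the equation to balance, the factor 9.8 must carry dimensions [L T^-2] — it is a dimensional constant (a numerical value of a physical quantity with its units suppressed), not a pure number.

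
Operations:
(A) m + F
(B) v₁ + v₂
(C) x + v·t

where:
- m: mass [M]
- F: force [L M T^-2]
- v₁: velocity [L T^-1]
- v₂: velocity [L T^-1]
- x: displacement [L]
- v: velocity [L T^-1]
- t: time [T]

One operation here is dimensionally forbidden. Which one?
(A) m + F

(A) m + F: m [M] and F [L M T^-2] — different dimensions cannot be added/subtracted ✗
(B) v₁ + v₂: v₁ [L T^-1] and v₂ [L T^-1] — same dimensions ✓
(C) x + v·t: x [L] and v·t [L] — same dimensions ✓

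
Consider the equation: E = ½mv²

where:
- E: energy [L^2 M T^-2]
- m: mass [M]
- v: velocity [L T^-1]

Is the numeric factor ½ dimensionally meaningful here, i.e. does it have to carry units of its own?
No

E has dimensions [L^2 M T^-2] and mv² already has dimensions [L^2 M T^-2], so the equation balances without ½ contributing any dimensions. ½ is a pure (dimensionless) number; changing or removing it would not affect dimensional consistency.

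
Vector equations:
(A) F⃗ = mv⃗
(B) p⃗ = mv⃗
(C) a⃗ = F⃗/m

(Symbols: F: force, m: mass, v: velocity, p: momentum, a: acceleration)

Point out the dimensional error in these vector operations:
(A) F⃗ = mv⃗

(A) F⃗ = mv⃗: LHS [L M T^-2], RHS [L M T^-1] ✗ — mass times velocity is momentum, not force; should be ma⃗
(B) p⃗ = mv⃗: LHS [L M T^-1], RHS [L M T^-1] ✓ — mass (scalar) times velocity (vector)
(C) a⃗ = F⃗/m: LHS [L T^-2], RHS [L T^-2] ✓ — force (vector) divided by mass (scalar)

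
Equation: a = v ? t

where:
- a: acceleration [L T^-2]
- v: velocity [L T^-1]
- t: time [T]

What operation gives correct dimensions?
division (÷): a = v ÷ t

a [L T^-2]; v [L T^-1]; t [T].
v × t → [L] ✗
v ÷ t → [L T^-2] ✓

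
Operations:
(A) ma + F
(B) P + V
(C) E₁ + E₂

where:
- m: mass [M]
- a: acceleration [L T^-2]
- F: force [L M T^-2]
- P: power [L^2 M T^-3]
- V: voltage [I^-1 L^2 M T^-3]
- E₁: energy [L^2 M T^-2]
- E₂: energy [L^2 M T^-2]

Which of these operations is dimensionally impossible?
(B) P + V

(A) ma + F: ma [L M T^-2] and F [L M T^-2] — same dimensions ✓
(B) P + V: P [L^2 M T^-3] and V [I^-1 L^2 M T^-3] — different dimensions cannot be added/subtracted ✗
(C) E₁ + E₂: E₁ [L^2 M T^-2] and E₂ [L^2 M T^-2] — same dimensions ✓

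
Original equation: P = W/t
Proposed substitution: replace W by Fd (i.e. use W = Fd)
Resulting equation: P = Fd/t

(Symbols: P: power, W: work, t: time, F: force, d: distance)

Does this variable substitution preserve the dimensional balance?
Yes

[W] = [L^2 M T^-2] and [Fd] = [L^2 M T^-2]. These match, so the substitution replaces a quantity by one of the same dimensions and the result P = Fd/t has LHS [L^2 M T^-3] vs RHS [L^2 M T^-3] — still consistent.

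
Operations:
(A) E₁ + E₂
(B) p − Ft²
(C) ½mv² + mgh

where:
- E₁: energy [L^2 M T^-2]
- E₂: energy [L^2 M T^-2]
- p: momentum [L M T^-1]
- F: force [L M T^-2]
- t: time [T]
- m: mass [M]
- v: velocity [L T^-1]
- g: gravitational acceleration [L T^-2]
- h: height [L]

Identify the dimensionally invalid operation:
(B) p − Ft²

(A) E₁ + E₂: E₁ [L^2 M T^-2] and E₂ [L^2 M T^-2] — same dimensions ✓
(B) p − Ft²: p [L M T^-1] and Ft² [L M] — different dimensions cannot be added/subtracted ✗
(C) ½mv² + mgh: ½mv² [L^2 M T^-2] and mgh [L^2 M T^-2] — same dimensions ✓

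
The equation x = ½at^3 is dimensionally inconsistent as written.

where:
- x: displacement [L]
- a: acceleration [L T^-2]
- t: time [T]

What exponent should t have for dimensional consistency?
The exponent of t should be 2: x = ½at^2

The LHS x has dimensions [L]; t has dimensions [T].
As written, the RHS ½at^3 (exponent 3 on t) has dimensions [L T], which does not match.
With exponent 2, the RHS ½at^2 has dimensions [L], matching the LHS.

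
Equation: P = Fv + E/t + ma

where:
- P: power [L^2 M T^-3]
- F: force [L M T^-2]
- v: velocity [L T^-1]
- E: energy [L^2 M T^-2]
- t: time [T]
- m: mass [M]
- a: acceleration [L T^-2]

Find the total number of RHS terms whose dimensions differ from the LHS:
1

LHS P: [L^2 M T^-3]
- Fv: [L^2 M T^-3] ✓
- E/t: [L^2 M T^-3] ✓
- ma: [L M T^-2] ✗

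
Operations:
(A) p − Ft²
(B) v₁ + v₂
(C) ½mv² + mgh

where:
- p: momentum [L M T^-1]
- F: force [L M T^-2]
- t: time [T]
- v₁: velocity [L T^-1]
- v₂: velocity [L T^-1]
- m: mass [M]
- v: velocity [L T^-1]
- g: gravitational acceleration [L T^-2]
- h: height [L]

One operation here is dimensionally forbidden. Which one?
(A) p − Ft²

(A) p − Ft²: p [L M T^-1] and Ft² [L M] — different dimensions cannot be added/subtracted ✗
(B) v₁ + v₂: v₁ [L T^-1] and v₂ [L T^-1] — same dimensions ✓
(C) ½mv² + mgh: ½mv² [L^2 M T^-2] and mgh [L^2 M T^-2] — same dimensions ✓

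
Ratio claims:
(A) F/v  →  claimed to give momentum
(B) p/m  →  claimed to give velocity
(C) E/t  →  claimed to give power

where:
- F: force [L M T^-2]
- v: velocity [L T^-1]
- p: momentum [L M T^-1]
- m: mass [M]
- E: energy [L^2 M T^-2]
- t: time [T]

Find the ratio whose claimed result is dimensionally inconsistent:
(A) F/v does not give momentum

(A) F/v: [M T^-1] ≠ momentum [L M T^-1] ✗
(B) p/m: [L T^-1] = velocity [L T^-1] ✓
(C) E/t: [L^2 M T^-3] = power [L^2 M T^-3] ✓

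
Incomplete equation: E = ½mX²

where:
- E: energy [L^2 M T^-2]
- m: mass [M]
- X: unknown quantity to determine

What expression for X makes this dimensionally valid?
X = v (velocity), dimensions [L T^-1]

E has dimensions [L^2 M T^-2]; the rest of the RHS (½m) has dimensions [M].
So X² must have dimensions [L^2 T^-2], i.e. X has dimensions [L T^-1] — X = v (velocity).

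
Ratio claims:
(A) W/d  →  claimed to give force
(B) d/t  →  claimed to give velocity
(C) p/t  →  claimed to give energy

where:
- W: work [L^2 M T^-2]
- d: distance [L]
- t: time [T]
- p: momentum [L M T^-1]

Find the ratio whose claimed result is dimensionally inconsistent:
(C) p/t does not give energy

(A) W/d: [L M T^-2] = force [L M T^-2] ✓
(B) d/t: [L T^-1] = velocity [L T^-1] ✓
(C) p/t: [L M T^-2] ≠ energy [L^2 M T^-2] ✗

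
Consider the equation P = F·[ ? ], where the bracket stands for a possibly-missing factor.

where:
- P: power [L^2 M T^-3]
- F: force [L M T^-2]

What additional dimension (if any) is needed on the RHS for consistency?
[L T^-1] — velocity (e.g. v)

P has dimensions [L^2 M T^-3]; F has dimensions [L M T^-2].
The bracketed factor must supply [L^2 M T^-3] / [L M T^-2] = [L T^-1].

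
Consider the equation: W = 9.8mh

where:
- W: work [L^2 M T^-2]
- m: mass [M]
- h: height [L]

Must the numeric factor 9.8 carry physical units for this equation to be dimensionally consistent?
Yes

W has dimensions [L^2 M T^-2], while mh alone has dimensions [L M]. For the equation to balance, the factor 9.8 must carry dimensions [L T^-2] — it is a dimensional constant (a numerical value of a physical quantity with its units suppressed), not a pure number.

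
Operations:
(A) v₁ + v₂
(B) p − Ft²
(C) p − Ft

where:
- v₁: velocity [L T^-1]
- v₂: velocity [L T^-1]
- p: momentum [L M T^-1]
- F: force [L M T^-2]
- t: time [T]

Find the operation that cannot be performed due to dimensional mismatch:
(B) p − Ft²

(A) v₁ + v₂: v₁ [L T^-1] and v₂ [L T^-1] — same dimensions ✓
(B) p − Ft²: p [L M T^-1] and Ft² [L M] — different dimensions cannot be added/subtracted ✗
(C) p − Ft: p [L M T^-1] and Ft [L M T^-1] — same dimensions ✓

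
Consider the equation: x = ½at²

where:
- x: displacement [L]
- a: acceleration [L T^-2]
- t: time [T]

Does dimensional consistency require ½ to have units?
No

x has dimensions [L] and at² already has dimensions [L], so the equation balances without ½ contributing any dimensions. ½ is a pure (dimensionless) number; changing or removing it would not affect dimensional consistency.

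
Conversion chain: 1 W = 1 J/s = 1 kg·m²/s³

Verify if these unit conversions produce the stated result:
The chain is correct (no errors).

Correct: Watt is Joule per second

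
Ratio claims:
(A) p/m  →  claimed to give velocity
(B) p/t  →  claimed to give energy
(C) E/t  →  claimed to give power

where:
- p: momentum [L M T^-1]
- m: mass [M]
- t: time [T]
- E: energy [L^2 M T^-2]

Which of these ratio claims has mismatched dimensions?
(B) p/t does not give energy

(A) p/m: [L T^-1] = velocity [L T^-1] ✓
(B) p/t: [L M T^-2] ≠ energy [L^2 M T^-2] ✗
(C) E/t: [L^2 M T^-3] = power [L^2 M T^-3] ✓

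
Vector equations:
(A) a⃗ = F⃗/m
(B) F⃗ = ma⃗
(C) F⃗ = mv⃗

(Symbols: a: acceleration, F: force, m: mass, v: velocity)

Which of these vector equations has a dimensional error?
(C) F⃗ = mv⃗

(A) a⃗ = F⃗/m: LHS [L T^-2], RHS [L T^-2] ✓ — force (vector) divided by mass (scalar)
(B) F⃗ = ma⃗: LHS [L M T^-2], RHS [L M T^-2] ✓ — Force and acceleration are vectors, mass is a scalar
(C) F⃗ = mv⃗: LHS [L M T^-2], RHS [L M T^-1] ✗ — mass times velocity is momentum, not force; should be ma⃗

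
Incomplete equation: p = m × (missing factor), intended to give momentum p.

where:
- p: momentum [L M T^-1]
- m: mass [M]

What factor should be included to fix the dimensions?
v (velocity), dimensions [L T^-1]

p has dimensions [L M T^-1] and m has dimensions [M].
The missing factor must have dimensions [L M T^-1] / [M] = [L T^-1], i.e. velocity (v).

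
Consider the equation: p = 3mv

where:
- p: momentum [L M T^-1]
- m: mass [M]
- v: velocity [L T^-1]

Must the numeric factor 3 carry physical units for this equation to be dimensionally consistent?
No

p has dimensions [L M T^-1] and mv already has dimensions [L M T^-1], so the equation balances without 3 contributing any dimensions. 3 is a pure (dimensionless) number; changing or removing it would not affect dimensional consistency.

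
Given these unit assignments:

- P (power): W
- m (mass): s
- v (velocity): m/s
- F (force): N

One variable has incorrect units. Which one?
m

The variable m (mass) should have units kg, not s.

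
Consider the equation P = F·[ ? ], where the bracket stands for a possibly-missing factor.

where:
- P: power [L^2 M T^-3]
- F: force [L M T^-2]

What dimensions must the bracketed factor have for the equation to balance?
[L T^-1] — velocity (e.g. v)

P has dimensions [L^2 M T^-3]; F has dimensions [L M T^-2].
The bracketed factor must supply [L^2 M T^-3] / [L M T^-2] = [L T^-1].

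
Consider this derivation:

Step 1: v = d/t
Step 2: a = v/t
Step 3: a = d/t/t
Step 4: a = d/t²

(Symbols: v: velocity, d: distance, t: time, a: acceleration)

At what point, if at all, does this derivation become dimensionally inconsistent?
No step introduces an error — all steps are dimensionally consistent.

Step 1: v = d/t → LHS [L T^-1], RHS [L T^-1] ✓
Step 2: a = v/t → LHS [L T^-2], RHS [L T^-2] ✓
Step 3: a = d/t/t → LHS [L T^-2], RHS [L T^-2] ✓
Step 4: a = d/t² → LHS [L T^-2], RHS [L T^-2] ✓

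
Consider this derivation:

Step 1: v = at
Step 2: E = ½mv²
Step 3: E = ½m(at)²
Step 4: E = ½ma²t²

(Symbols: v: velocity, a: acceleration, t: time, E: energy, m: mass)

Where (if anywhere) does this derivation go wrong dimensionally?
No step introduces an error — all steps are dimensionally consistent.

Step 1: v = at → LHS [L T^-1], RHS [L T^-1] ✓
Step 2: E = ½mv² → LHS [L^2 M T^-2], RHS [L^2 M T^-2] ✓
Step 3: E = ½m(at)² → LHS [L^2 M T^-2], RHS [L^2 M T^-2] ✓
Step 4: E = ½ma²t² → LHS [L^2 M T^-2], RHS [L^2 M T^-2] ✓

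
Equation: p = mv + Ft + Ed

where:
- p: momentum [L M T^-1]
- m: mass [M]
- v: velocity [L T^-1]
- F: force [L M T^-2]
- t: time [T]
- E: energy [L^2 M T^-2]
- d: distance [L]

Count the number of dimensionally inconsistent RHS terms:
1

LHS p: [L M T^-1]
- mv: [L M T^-1] ✓
- Ft: [L M T^-1] ✓
- Ed: [L^3 M T^-2] ✗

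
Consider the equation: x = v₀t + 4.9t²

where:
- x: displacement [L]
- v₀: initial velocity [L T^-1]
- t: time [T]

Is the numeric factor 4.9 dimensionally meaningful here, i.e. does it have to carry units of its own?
Yes

x has dimensions [L], while t² alone has dimensions [T^2]. For the equation to balance, the factor 4.9 must carry dimensions [L T^-2] — it is a dimensional constant (a numerical value of a physical quantity with its units suppressed), not a pure number.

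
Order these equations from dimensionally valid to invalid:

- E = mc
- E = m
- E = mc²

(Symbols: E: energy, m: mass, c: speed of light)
Dimensionally correct: E = mc²
Dimensionally incorrect: E = mc, E = m
Ordered (correct first, then incorrect): E = mc², E = mc, E = m

- E = mc: LHS [L^2 M T^-2], RHS [L M T^-1] → incorrect ✗
- E = m: LHS [L^2 M T^-2], RHS [M] → incorrect ✗
- E = mc²: LHS [L^2 M T^-2], RHS [L^2 M T^-2] → correct ✓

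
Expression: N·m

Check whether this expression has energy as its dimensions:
Yes

The expression N·m has dimensions [L^2 M T^-2], which is exactly energy [L^2 M T^-2].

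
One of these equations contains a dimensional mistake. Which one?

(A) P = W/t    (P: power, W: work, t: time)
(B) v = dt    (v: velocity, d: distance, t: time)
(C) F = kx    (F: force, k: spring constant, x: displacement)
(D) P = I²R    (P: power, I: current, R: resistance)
(B) v = dt

The equation (B) v = dt is dimensionally incorrect.

LHS (v): [L T^-1]
RHS (dt): [L T] ✗

The dimensions do not match. The other three equations balance.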